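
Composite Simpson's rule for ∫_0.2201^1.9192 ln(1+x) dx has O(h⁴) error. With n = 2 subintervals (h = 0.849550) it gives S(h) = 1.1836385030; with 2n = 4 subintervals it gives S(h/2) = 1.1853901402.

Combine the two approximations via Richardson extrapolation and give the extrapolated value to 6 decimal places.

With r = 4 the leading error scales as h^4, so the weight is 2^4 = 16.
16 × 1.1853901402 = 18.9662422432; subtract 1.1836385030 → 17.7826037402
Divide by 2^4 − 1 = 15.
(16 × 1.1853901402 − 1.1836385030)/(16 − 1) = 1.1855069160

1.185507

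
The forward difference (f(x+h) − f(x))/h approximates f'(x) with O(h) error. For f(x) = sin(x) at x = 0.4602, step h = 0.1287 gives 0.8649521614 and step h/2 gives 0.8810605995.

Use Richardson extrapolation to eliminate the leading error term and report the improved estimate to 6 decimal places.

The method has order 1: 2^1 = 2.
2*0.8810605995 = 1.7621211990; subtract 0.8649521614 → 0.8971690376
Divide by 2^1 − 1 = 1.
0.8971690376 ÷ 1 = 0.8971690376

0.897169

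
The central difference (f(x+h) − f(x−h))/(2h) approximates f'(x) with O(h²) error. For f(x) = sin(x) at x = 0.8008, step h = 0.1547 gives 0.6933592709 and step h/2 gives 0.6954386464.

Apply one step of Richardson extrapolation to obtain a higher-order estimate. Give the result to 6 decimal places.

0.696132

Leading term ∝ h^2; use weight 4 = 2^2.
2^2 × A(h/2) = 2.7817545856; minus A(h) gives 2.0883953147.
Divide by 2^2 − 1 = 3.
So the Richardson estimate is 0.6961317716.
Gap between inputs: 2.079e-03; correction applied: +0.0006931252.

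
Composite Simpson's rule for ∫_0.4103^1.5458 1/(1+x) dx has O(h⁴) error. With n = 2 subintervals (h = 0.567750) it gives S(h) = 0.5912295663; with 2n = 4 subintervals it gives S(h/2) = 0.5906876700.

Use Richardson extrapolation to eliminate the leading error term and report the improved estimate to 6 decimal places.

Order 4 gives 2^r = 16 and 2^r − 1 = 15.
16×0.5906876700 = 9.4510027200; 9.4510027200 − 0.5912295663 = 8.8597731537
Denominator 16 − 1 = 15.
So the Richardson estimate is 0.5906515436.
Correction |R − A(h/2)| = 3.613e-05; gap |A(h/2) − A(h)| = 5.419e-04.

0.590652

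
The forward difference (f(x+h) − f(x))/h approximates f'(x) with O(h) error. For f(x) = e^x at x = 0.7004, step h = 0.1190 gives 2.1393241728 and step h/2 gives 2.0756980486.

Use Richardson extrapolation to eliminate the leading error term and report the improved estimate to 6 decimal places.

2.012072

Leading term ∝ h^1; use weight 2 = 2^1.
2×2.0756980486 = 4.1513960972; 4.1513960972 − 2.1393241728 = 2.0120719244
R = 2.0120719244/1 = 2.0120719244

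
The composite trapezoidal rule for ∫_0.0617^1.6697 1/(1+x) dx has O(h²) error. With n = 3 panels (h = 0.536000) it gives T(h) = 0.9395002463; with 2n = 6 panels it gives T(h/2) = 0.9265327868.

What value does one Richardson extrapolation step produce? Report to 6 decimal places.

0.922210

Error is O(h^2); halving h shrinks it by 2^2 = 4.
A(h/2) − A(h) = 0.9265327868 − 0.9395002463 = -0.0129674595
Divide by 2^2 − 1 = 3: (-0.0129674595)/3 = -0.0043224865
R = 0.9265327868 − 0.0043224865 = 0.9222103003
Correction |R − A(h/2)| = 4.322e-03; gap |A(h/2) − A(h)| = 1.297e-02.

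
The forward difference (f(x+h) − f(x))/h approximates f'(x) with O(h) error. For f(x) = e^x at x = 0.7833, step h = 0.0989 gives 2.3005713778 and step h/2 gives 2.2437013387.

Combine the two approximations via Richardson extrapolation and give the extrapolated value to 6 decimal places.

Error is O(h^1); halving h shrinks it by 2^1 = 2.
Weighted: 4.4874026774 − 2.3005713778 = 2.1868312996
R = 2.1868312996/1 = 2.1868312996
Shift from A(h/2): −0.0568700391.

2.186831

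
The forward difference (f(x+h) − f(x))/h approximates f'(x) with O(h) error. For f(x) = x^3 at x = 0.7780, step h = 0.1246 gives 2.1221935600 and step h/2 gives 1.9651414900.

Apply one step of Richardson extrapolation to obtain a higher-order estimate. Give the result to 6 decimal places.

1.808089

The method has order 1: 2^1 = 2.
Difference of the inputs: 1.9651414900 − 2.1221935600 = -0.1570520700
Correction (A(h/2) − A(h))/(2 − 1) = (-0.1570520700)/1 = -0.1570520700
R = 1.9651414900 − 0.1570520700 = 1.8080894200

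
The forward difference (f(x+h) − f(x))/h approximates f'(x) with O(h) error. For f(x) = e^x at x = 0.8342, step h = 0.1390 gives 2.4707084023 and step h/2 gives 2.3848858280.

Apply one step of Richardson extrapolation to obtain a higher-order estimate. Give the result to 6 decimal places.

r = 1, so 2^r = 2.
2×2.3848858280 − 2.4707084023 = 2.2990632537
Denominator 2 − 1 = 1.
(2×2.3848858280 − 2.4707084023)/(2 − 1) = 2.2990632537
Correction |R − A(h/2)| = 8.582e-02; gap |A(h/2) − A(h)| = 8.582e-02.

2.299063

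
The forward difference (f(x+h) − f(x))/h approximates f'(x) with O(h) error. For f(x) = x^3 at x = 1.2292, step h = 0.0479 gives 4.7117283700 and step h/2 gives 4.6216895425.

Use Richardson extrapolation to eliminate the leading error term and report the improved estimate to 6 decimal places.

With r = 1 the leading error scales as h^1, so the weight is 2^1 = 2.
2×4.6216895425 = 9.2433790850; subtract 4.7117283700 → 4.5316507150
Denominator 2 − 1 = 1.
So the Richardson estimate is 4.5316507150.

4.531651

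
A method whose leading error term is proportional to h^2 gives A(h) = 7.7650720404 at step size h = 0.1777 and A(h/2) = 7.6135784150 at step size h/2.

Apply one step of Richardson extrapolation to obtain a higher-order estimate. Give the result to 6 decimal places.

Error is O(h^2); halving h shrinks it by 2^2 = 4.
Weighted: 30.4543136600 − 7.7650720404 = 22.6892416196
Extrapolated: 22.6892416196 / 3 = 7.5630805399
Shift from A(h/2): −0.0504978751.

7.563081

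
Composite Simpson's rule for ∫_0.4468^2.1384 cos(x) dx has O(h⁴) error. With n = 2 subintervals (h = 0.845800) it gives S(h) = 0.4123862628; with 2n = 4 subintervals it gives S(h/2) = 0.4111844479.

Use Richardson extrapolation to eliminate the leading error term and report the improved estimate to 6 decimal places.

The method has order 4: 2^4 = 16.
2^4*A(h/2) = 6.5789511664; minus A(h) gives 6.1665649036.
Denominator 16 − 1 = 15.
Result: 0.4111043269
Shift from A(h/2): −0.0000801210.

0.411104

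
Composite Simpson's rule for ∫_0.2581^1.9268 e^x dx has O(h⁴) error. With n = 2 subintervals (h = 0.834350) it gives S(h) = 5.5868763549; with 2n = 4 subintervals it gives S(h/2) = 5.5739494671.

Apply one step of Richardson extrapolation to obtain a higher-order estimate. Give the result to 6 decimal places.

5.573088

Error is O(h^4); halving h shrinks it by 2^4 = 16.
2^4×A(h/2) = 89.1831914736; minus A(h) gives 83.5963151187.
Divide by 2^4 − 1 = 15.
R = 83.5963151187/15 = 5.5730876746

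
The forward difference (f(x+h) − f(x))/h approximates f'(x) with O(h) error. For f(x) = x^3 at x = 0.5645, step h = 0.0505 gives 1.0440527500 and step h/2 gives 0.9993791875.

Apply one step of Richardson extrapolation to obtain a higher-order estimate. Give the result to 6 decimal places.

Leading term ∝ h^1; use weight 2 = 2^1.
2 × 0.9993791875 = 1.9987583750; 1.9987583750 − 1.0440527500 = 0.9547056250
R = 0.9547056250/1 = 0.9547056250
Shift from A(h/2): −0.0446735625.

0.954706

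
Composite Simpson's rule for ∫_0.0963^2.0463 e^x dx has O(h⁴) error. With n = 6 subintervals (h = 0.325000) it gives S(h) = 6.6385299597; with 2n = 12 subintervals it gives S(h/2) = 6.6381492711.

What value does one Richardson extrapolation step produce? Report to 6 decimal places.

r = 4, so 2^r = 16.
Weighted: 106.2103883376 − 6.6385299597 = 99.5718583779
Extrapolated: 99.5718583779 / 15 = 6.6381238919
Shift from A(h/2): −0.0000253792.

6.638124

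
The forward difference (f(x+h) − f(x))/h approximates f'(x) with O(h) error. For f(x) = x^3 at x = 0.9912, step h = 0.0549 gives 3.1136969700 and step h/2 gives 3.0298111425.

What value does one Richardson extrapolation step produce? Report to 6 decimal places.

Order 1 gives 2^r = 2 and 2^r − 1 = 1.
A(h/2) − A(h) = 3.0298111425 − 3.1136969700 = -0.0838858275
Correction (A(h/2) − A(h))/(2 − 1) = (-0.0838858275)/1 = -0.0838858275
R = A(h/2) + (A(h/2) − A(h))/1 = 3.0298111425 − 0.0838858275 = 2.9459253150

2.945925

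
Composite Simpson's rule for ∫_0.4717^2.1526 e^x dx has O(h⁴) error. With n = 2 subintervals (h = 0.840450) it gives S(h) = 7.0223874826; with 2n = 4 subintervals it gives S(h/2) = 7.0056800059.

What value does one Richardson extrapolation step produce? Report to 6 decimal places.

7.004566

The method has order 4: 2^4 = 16.
Weighted: 112.0908800944 − 7.0223874826 = 105.0684926118
Divide by 2^4 − 1 = 15.
Result: 7.0045661741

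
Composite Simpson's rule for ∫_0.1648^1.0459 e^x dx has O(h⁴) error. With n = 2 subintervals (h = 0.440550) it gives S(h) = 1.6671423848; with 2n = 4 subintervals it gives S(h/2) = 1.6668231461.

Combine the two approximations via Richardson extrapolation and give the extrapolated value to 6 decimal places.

Leading term ∝ h^4; use weight 16 = 2^4.
2^4×A(h/2) = 26.6691703376; minus A(h) gives 25.0020279528.
R = 25.0020279528/15 = 1.6668018635

1.666802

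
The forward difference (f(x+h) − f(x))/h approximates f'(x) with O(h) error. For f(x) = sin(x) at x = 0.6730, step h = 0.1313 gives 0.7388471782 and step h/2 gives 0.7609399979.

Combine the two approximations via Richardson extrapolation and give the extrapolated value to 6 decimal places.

0.783033

r = 1: numerator weight 2, denominator 1.
Difference of the inputs: 0.7609399979 − 0.7388471782 = 0.0220928197
Divide by 2^1 − 1 = 1: 0.0220928197/1 = 0.0220928197
R = 0.7609399979 + 0.0220928197 = 0.7830328176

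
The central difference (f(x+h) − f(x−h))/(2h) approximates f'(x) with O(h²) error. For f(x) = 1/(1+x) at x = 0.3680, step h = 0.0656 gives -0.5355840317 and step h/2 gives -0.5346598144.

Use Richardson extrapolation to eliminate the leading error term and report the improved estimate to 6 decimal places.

-0.534352

Leading term ∝ h^2; use weight 4 = 2^2.
Difference of the inputs: -0.5346598144 − (-0.5355840317) = 0.0009242173
Divide by 2^2 − 1 = 3: 0.0009242173/3 = 0.0003080724
R = A(h/2) + (A(h/2) − A(h))/3 = -0.5346598144 + 0.0003080724 = -0.5343517420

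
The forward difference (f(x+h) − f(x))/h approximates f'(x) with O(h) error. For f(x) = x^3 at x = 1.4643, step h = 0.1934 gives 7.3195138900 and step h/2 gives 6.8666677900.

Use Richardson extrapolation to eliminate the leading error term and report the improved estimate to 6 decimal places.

Method order is 1; weight 2^1 = 2.
2·6.8666677900 = 13.7333355800; subtract 7.3195138900 → 6.4138216900
6.4138216900 ÷ 1 = 6.4138216900

6.413822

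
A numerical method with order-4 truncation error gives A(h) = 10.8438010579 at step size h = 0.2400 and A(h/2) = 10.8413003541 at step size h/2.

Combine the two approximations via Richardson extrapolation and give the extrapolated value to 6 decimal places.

10.841134

With r = 4 the leading error scales as h^4, so the weight is 2^4 = 16.
Weighted: 173.4608056656 − 10.8438010579 = 162.6170046077
162.6170046077 ÷ 15 = 10.8411336405
Gap between inputs: 2.501e-03; correction applied: −0.0001667136.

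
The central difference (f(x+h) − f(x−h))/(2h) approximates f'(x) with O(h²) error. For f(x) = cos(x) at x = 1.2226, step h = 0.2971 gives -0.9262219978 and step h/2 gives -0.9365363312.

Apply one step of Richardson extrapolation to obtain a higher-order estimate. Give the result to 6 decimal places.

Leading term ∝ h^2; use weight 4 = 2^2.
2^2*A(h/2) = -3.7461453248; minus A(h) gives -2.8199233270.
Divide by 2^2 − 1 = 3.
R = (-2.8199233270)/3 = -0.9399744423
Correction |R − A(h/2)| = 3.438e-03; gap |A(h/2) − A(h)| = 1.031e-02.

-0.939974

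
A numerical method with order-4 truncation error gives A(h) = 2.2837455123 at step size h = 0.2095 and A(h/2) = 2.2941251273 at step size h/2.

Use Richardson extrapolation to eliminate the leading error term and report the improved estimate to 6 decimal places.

2.294817

With r = 4 the leading error scales as h^4, so the weight is 2^4 = 16.
Difference of the inputs: 2.2941251273 − 2.2837455123 = 0.0103796150
Divide by 2^4 − 1 = 15: 0.0103796150/15 = 0.0006919743
R = A(h/2) + (A(h/2) − A(h))/15 = 2.2941251273 + 0.0006919743 = 2.2948171016
Shift from A(h/2): +0.0006919743.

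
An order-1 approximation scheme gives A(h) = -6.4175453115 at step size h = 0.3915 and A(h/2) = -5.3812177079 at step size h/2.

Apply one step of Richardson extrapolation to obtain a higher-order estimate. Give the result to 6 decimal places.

-4.344890

Leading term ∝ h^1; use weight 2 = 2^1.
Top: 2(-5.3812177079) − (-6.4175453115) = -4.3448901043
(-4.3448901043) ÷ 1 = -4.3448901043
Shift from A(h/2): +1.0363276036.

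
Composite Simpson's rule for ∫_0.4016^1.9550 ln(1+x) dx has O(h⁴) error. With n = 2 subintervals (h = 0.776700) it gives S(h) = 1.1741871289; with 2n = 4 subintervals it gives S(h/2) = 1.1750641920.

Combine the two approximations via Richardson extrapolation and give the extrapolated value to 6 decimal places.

r = 4: numerator weight 16, denominator 15.
Numerator 16 × A(h/2) − A(h) = 16 × 1.1750641920 − 1.1741871289 = 17.6268399431
Denominator 16 − 1 = 15.
So the Richardson estimate is 1.1751226629.

1.175123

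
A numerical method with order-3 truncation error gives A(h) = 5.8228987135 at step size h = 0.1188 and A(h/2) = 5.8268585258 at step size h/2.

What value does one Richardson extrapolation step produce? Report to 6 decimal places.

5.827424

Error is O(h^3); halving h shrinks it by 2^3 = 8.
8 × 5.8268585258 − 5.8228987135 = 40.7919694929
Divide by 2^3 − 1 = 7.
R = 40.7919694929/7 = 5.8274242133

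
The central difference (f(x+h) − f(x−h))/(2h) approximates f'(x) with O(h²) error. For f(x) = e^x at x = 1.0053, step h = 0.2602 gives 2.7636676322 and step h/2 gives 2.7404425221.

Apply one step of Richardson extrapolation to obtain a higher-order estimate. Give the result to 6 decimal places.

2.732701

The method has order 2: 2^2 = 4.
Top: 4(2.7404425221) − (2.7636676322) = 8.1981024562
(4 × 2.7404425221 − 2.7636676322)/(4 − 1) = 2.7327008187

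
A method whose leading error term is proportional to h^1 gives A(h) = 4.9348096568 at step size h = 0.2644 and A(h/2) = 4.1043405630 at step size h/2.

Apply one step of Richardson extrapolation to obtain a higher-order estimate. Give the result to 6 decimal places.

3.273871

Order 1 gives 2^r = 2 and 2^r − 1 = 1.
2^1 × A(h/2) = 8.2086811260; minus A(h) gives 3.2738714692.
R = 3.2738714692/1 = 3.2738714692
Gap between inputs: 8.305e-01; correction applied: −0.8304690938.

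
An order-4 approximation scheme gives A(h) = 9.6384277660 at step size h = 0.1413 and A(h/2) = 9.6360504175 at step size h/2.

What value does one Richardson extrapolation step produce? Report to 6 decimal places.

9.635892

Method order is 4; weight 2^4 = 16.
Top: 16(9.6360504175) − (9.6384277660) = 144.5383789140
R = 144.5383789140/15 = 9.6358919276
Gap between inputs: 2.377e-03; correction applied: −0.0001584899.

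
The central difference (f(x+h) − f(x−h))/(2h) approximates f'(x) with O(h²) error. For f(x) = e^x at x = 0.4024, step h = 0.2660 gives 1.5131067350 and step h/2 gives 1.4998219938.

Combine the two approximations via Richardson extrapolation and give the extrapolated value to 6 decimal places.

1.495394

r = 2, so 2^r = 4.
Top: 4(1.4998219938) − (1.5131067350) = 4.4861812402
(4·1.4998219938 − 1.5131067350)/(4 − 1) = 1.4953937467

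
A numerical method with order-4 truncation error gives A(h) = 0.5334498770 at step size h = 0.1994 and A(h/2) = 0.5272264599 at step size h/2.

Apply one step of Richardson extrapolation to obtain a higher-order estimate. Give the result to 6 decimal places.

0.526812

Leading term ∝ h^4; use weight 16 = 2^4.
16*0.5272264599 = 8.4356233584; 8.4356233584 − 0.5334498770 = 7.9021734814
(16*0.5272264599 − 0.5334498770)/(16 − 1) = 0.5268115654
Gap between inputs: 6.223e-03; correction applied: −0.0004148945.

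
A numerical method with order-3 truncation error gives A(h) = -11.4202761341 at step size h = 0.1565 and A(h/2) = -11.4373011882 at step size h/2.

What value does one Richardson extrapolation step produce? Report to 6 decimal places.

Error is O(h^3); halving h shrinks it by 2^3 = 8.
2^3·A(h/2) = -91.4984095056; minus A(h) gives -80.0781333715.
Extrapolated: (-80.0781333715) / 7 = -11.4397333388
Correction |R − A(h/2)| = 2.432e-03; gap |A(h/2) − A(h)| = 1.703e-02.

-11.439733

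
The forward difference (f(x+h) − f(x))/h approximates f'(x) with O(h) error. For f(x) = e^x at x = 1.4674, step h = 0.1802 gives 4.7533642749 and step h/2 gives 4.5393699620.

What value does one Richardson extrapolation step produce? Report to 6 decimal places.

The method has order 1: 2^1 = 2.
Numerator 2 × A(h/2) − A(h) = 2 × 4.5393699620 − 4.7533642749 = 4.3253756491
Extrapolated: 4.3253756491 / 1 = 4.3253756491
Gap between inputs: 2.140e-01; correction applied: −0.2139943129.

4.325376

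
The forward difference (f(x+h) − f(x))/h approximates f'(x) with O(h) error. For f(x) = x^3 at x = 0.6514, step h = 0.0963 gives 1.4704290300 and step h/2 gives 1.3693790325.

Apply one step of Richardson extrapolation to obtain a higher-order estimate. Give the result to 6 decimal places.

1.268329

r = 1, so 2^r = 2.
Difference of the inputs: 1.3693790325 − 1.4704290300 = -0.1010499975
Divide by 2^1 − 1 = 1: (-0.1010499975)/1 = -0.1010499975
R = 1.3693790325 − 0.1010499975 = 1.2683290350
Gap between inputs: 1.010e-01; correction applied: −0.1010499975.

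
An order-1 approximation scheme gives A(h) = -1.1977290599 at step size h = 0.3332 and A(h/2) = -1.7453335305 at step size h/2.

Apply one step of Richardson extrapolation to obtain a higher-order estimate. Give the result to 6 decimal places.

-2.292938

Error is O(h^1); halving h shrinks it by 2^1 = 2.
2^1×A(h/2) = -3.4906670610; minus A(h) gives -2.2929380011.
Denominator 2 − 1 = 1.
Result: -2.2929380011
Correction |R − A(h/2)| = 5.476e-01; gap |A(h/2) − A(h)| = 5.476e-01.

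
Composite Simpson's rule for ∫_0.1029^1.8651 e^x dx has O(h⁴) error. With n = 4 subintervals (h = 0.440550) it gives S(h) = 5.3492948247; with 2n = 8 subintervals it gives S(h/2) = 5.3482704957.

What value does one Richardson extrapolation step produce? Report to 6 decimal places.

5.348202

r = 4: numerator weight 16, denominator 15.
Numerator 16 × A(h/2) − A(h) = 16 × 5.3482704957 − 5.3492948247 = 80.2230331065
80.2230331065 ÷ 15 = 5.3482022071
Correction |R − A(h/2)| = 6.829e-05; gap |A(h/2) − A(h)| = 1.024e-03.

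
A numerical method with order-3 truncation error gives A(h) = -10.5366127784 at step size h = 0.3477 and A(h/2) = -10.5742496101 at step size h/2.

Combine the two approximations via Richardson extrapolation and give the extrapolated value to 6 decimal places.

r = 3: numerator weight 8, denominator 7.
A(h/2) − A(h) = -10.5742496101 − (-10.5366127784) = -0.0376368317
Correction (A(h/2) − A(h))/(8 − 1) = (-0.0376368317)/7 = -0.0053766902
R = A(h/2) + (A(h/2) − A(h))/7 = -10.5742496101 − 0.0053766902 = -10.5796263003
Gap between inputs: 3.764e-02; correction applied: −0.0053766902.

-10.579626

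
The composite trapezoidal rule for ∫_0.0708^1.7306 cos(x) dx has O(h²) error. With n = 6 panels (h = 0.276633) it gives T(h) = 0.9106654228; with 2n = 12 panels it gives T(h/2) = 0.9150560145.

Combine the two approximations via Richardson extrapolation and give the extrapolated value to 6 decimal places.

0.916520

The method has order 2: 2^2 = 4.
2^2×A(h/2) = 3.6602240580; minus A(h) gives 2.7495586352.
Extrapolated: 2.7495586352 / 3 = 0.9165195451
Correction |R − A(h/2)| = 1.464e-03; gap |A(h/2) − A(h)| = 4.391e-03.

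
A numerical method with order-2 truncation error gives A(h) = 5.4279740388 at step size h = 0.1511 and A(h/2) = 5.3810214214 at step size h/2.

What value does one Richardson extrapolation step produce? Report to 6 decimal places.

With r = 2 the leading error scales as h^2, so the weight is 2^2 = 4.
4·5.3810214214 = 21.5240856856; subtract 5.4279740388 → 16.0961116468
Denominator 4 − 1 = 3.
Extrapolated: 16.0961116468 / 3 = 5.3653705489

5.365371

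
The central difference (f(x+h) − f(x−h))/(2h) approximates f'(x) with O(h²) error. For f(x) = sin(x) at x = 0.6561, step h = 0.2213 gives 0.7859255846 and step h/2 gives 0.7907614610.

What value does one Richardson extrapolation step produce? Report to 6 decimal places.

With r = 2 the leading error scales as h^2, so the weight is 2^2 = 4.
Difference of the inputs: 0.7907614610 − 0.7859255846 = 0.0048358764
Divide by 2^2 − 1 = 3: 0.0048358764/3 = 0.0016119588
R = 0.7907614610 + 0.0016119588 = 0.7923734198
Correction |R − A(h/2)| = 1.612e-03; gap |A(h/2) − A(h)| = 4.836e-03.

0.792373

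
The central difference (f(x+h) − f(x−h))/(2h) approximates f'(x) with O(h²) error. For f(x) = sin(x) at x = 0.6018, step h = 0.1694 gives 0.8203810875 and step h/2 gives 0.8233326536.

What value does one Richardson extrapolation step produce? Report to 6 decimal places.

The method has order 2: 2^2 = 4.
Top: 4(0.8233326536) − (0.8203810875) = 2.4729495269
R = 2.4729495269/3 = 0.8243165090

0.824317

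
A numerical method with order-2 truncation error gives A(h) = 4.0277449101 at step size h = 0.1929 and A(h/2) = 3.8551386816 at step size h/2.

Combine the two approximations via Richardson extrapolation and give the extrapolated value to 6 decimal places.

r = 2, so 2^r = 4.
Weighted: 15.4205547264 − 4.0277449101 = 11.3928098163
Denominator 4 − 1 = 3.
Result: 3.7976032721

3.797603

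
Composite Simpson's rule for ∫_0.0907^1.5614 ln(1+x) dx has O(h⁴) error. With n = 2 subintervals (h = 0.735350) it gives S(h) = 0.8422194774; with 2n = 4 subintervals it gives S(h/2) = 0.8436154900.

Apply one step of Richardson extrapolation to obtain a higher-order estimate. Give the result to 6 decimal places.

0.843709

The method has order 4: 2^4 = 16.
Weighted: 13.4978478400 − 0.8422194774 = 12.6556283626
12.6556283626 ÷ 15 = 0.8437085575
Shift from A(h/2): +0.0000930675.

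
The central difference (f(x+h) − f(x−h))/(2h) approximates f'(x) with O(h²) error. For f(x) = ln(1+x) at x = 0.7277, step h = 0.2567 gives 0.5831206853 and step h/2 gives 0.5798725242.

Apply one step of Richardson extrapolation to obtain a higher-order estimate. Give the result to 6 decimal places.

0.578790

Method order is 2; weight 2^2 = 4.
Top: 4(0.5798725242) − (0.5831206853) = 1.7363694115
1.7363694115 ÷ 3 = 0.5787898038
Shift from A(h/2): −0.0010827204.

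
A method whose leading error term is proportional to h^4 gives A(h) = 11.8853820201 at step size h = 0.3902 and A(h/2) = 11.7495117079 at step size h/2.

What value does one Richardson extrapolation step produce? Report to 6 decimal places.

Method order is 4; weight 2^4 = 16.
16*11.7495117079 = 187.9921873264; 187.9921873264 − 11.8853820201 = 176.1068053063
Divide by 2^4 − 1 = 15.
R = 176.1068053063/15 = 11.7404536871

11.740454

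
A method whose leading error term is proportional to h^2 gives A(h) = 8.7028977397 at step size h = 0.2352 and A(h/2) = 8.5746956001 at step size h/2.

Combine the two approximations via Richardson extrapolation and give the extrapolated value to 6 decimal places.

8.531962

Order 2 gives 2^r = 4 and 2^r − 1 = 3.
Weighted: 34.2987824004 − 8.7028977397 = 25.5958846607
25.5958846607 ÷ 3 = 8.5319615536
Shift from A(h/2): −0.0427340465.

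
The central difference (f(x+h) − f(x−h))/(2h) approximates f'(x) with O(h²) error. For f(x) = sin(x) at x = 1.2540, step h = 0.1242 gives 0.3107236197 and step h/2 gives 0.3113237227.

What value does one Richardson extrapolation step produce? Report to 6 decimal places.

0.311524

Order 2 gives 2^r = 4 and 2^r − 1 = 3.
Top: 4(0.3113237227) − (0.3107236197) = 0.9345712711
Extrapolated: 0.9345712711 / 3 = 0.3115237570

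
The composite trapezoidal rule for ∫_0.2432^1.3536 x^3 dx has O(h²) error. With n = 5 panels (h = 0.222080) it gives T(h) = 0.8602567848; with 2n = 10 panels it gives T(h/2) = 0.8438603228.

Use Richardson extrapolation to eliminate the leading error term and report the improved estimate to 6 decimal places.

0.838395

Order 2 gives 2^r = 4 and 2^r − 1 = 3.
Top: 4(0.8438603228) − (0.8602567848) = 2.5151845064
Extrapolated: 2.5151845064 / 3 = 0.8383948355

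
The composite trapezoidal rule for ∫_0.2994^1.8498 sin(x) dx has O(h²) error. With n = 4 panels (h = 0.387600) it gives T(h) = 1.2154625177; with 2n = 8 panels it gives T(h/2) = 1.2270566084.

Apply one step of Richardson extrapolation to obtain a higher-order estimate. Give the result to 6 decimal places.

1.230921

Order 2 gives 2^r = 4 and 2^r − 1 = 3.
2^2·A(h/2) = 4.9082264336; minus A(h) gives 3.6927639159.
Extrapolated: 3.6927639159 / 3 = 1.2309213053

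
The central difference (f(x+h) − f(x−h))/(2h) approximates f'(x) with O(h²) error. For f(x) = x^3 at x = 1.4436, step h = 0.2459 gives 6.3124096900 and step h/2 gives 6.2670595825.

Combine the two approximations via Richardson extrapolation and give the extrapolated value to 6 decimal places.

Error is O(h^2); halving h shrinks it by 2^2 = 4.
Weighted: 25.0682383300 − 6.3124096900 = 18.7558286400
Extrapolated: 18.7558286400 / 3 = 6.2519428800

6.251943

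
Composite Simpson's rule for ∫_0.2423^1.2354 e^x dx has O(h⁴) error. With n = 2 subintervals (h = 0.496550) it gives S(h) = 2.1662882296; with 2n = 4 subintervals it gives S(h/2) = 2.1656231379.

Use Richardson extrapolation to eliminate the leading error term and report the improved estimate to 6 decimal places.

2.165579

r = 4: numerator weight 16, denominator 15.
Numerator 16*A(h/2) − A(h) = 16*2.1656231379 − 2.1662882296 = 32.4836819768
Divide by 2^4 − 1 = 15.
Result: 2.1655787985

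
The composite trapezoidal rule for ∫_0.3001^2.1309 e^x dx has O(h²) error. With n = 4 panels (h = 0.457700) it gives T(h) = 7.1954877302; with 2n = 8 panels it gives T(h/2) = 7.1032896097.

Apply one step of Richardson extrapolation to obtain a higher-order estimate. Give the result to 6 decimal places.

7.072557

Leading term ∝ h^2; use weight 4 = 2^2.
4·7.1032896097 = 28.4131584388; subtract 7.1954877302 → 21.2176707086
21.2176707086 ÷ 3 = 7.0725569029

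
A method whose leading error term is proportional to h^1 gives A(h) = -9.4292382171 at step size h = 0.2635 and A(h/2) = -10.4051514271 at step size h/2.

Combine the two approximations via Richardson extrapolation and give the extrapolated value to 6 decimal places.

Order 1 gives 2^r = 2 and 2^r − 1 = 1.
Difference of the inputs: -10.4051514271 − (-9.4292382171) = -0.9759132100
Correction (A(h/2) − A(h))/(2 − 1) = (-0.9759132100)/1 = -0.9759132100
R = A(h/2) + (A(h/2) − A(h))/1 = -10.4051514271 − 0.9759132100 = -11.3810646371

-11.381065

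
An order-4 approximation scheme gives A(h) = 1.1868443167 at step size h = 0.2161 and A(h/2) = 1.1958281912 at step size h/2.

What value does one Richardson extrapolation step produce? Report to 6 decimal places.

1.196427

Method order is 4; weight 2^4 = 16.
Weighted: 19.1332510592 − 1.1868443167 = 17.9464067425
Denominator 16 − 1 = 15.
Result: 1.1964271162
Correction |R − A(h/2)| = 5.989e-04; gap |A(h/2) − A(h)| = 8.984e-03.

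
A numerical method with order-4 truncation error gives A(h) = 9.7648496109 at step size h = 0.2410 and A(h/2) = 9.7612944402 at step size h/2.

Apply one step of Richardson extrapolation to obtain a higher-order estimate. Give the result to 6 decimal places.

The method has order 4: 2^4 = 16.
Top: 16(9.7612944402) − (9.7648496109) = 146.4158614323
Denominator 16 − 1 = 15.
R = 146.4158614323/15 = 9.7610574288
Correction |R − A(h/2)| = 2.370e-04; gap |A(h/2) − A(h)| = 3.555e-03.

9.761057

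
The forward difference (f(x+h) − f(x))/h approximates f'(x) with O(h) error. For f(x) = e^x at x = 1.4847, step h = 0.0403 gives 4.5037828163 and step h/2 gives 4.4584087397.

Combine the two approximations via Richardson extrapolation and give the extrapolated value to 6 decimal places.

r = 1, so 2^r = 2.
Difference of the inputs: 4.4584087397 − 4.5037828163 = -0.0453740766
Divide by 2^1 − 1 = 1: (-0.0453740766)/1 = -0.0453740766
R = A(h/2) + (A(h/2) − A(h))/1 = 4.4584087397 − 0.0453740766 = 4.4130346631
Gap between inputs: 4.537e-02; correction applied: −0.0453740766.

4.413035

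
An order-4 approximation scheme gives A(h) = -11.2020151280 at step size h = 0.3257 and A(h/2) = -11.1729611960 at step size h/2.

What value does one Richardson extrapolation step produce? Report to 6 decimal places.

-11.171024

Method order is 4; weight 2^4 = 16.
16*(-11.1729611960) − (-11.2020151280) = -167.5653640080
Extrapolated: (-167.5653640080) / 15 = -11.1710242672
Gap between inputs: 2.905e-02; correction applied: +0.0019369288.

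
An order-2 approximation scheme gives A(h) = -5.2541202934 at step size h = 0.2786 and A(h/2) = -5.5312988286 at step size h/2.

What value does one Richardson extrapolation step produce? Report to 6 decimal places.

The method has order 2: 2^2 = 4.
Difference of the inputs: -5.5312988286 − (-5.2541202934) = -0.2771785352
Divide by 2^2 − 1 = 3: (-0.2771785352)/3 = -0.0923928451
R = -5.5312988286 − 0.0923928451 = -5.6236916737

-5.623692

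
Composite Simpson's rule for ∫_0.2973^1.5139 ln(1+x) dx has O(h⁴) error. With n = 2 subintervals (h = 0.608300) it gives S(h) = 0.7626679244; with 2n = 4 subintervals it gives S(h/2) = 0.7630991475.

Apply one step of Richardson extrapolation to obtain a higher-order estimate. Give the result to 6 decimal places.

0.763128

Order 4 gives 2^r = 16 and 2^r − 1 = 15.
Top: 16(0.7630991475) − (0.7626679244) = 11.4469184356
Divide by 2^4 − 1 = 15.
R = 11.4469184356/15 = 0.7631278957
Gap between inputs: 4.312e-04; correction applied: +0.0000287482.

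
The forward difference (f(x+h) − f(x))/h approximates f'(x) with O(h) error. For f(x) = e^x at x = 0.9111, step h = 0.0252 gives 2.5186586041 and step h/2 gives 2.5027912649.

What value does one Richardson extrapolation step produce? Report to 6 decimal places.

2.486924

Order 1 gives 2^r = 2 and 2^r − 1 = 1.
Top: 2(2.5027912649) − (2.5186586041) = 2.4869239257
(2·2.5027912649 − 2.5186586041)/(2 − 1) = 2.4869239257
Correction |R − A(h/2)| = 1.587e-02; gap |A(h/2) − A(h)| = 1.587e-02.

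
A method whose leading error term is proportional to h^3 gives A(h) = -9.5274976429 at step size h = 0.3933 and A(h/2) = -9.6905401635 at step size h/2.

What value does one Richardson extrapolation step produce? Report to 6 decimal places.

-9.713832

The method has order 3: 2^3 = 8.
Weighted: (-77.5243213080) − (-9.5274976429) = -67.9968236651
Extrapolated: (-67.9968236651) / 7 = -9.7138319522
Correction |R − A(h/2)| = 2.329e-02; gap |A(h/2) − A(h)| = 1.630e-01.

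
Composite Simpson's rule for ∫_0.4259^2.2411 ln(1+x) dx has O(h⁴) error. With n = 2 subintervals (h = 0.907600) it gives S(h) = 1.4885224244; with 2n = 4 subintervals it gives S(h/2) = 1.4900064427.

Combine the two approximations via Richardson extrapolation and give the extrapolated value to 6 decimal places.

With r = 4 the leading error scales as h^4, so the weight is 2^4 = 16.
Top: 16(1.4900064427) − (1.4885224244) = 22.3515806588
Divide by 2^4 − 1 = 15.
Result: 1.4901053773
Gap between inputs: 1.484e-03; correction applied: +0.0000989346.

1.490105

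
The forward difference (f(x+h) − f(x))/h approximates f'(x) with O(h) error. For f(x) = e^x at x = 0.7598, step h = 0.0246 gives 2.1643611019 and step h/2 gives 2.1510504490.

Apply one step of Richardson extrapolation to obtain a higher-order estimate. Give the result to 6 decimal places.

Error is O(h^1); halving h shrinks it by 2^1 = 2.
Weighted: 4.3021008980 − 2.1643611019 = 2.1377397961
Divide by 2^1 − 1 = 1.
Result: 2.1377397961
Gap between inputs: 1.331e-02; correction applied: −0.0133106529.

2.137740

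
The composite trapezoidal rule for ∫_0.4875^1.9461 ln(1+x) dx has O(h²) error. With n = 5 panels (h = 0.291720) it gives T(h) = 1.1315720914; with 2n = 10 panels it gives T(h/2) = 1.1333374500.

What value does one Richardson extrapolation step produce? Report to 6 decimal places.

1.133926

Method order is 2; weight 2^2 = 4.
2^2×A(h/2) = 4.5333498000; minus A(h) gives 3.4017777086.
3.4017777086 ÷ 3 = 1.1339259029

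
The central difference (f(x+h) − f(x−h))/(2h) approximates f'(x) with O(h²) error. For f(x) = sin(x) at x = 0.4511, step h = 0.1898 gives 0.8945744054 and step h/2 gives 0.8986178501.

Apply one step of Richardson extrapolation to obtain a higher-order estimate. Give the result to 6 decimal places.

0.899966

Leading term ∝ h^2; use weight 4 = 2^2.
4×0.8986178501 = 3.5944714004; subtract 0.8945744054 → 2.6998969950
(4×0.8986178501 − 0.8945744054)/(4 − 1) = 0.8999656650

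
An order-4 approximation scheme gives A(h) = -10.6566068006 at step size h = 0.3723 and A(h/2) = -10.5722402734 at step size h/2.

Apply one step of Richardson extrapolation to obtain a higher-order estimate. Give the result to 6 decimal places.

Error is O(h^4); halving h shrinks it by 2^4 = 16.
Weighted: (-169.1558443744) − (-10.6566068006) = -158.4992375738
Denominator 16 − 1 = 15.
(16 × (-10.5722402734) − (-10.6566068006))/(16 − 1) = -10.5666158383

-10.566616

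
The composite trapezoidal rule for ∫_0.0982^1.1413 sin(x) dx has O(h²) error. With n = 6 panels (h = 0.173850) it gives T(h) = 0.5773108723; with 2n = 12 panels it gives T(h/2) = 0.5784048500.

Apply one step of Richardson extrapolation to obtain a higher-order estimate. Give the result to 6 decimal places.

0.578770

The method has order 2: 2^2 = 4.
2^2*A(h/2) = 2.3136194000; minus A(h) gives 1.7363085277.
Divide by 2^2 − 1 = 3.
(4*0.5784048500 − 0.5773108723)/(4 − 1) = 0.5787695092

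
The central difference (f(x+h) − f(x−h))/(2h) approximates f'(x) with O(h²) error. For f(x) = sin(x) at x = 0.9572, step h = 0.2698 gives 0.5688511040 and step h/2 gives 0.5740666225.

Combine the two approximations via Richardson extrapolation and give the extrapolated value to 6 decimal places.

Error is O(h^2); halving h shrinks it by 2^2 = 4.
Top: 4(0.5740666225) − (0.5688511040) = 1.7274153860
R = 1.7274153860/3 = 0.5758051287

0.575805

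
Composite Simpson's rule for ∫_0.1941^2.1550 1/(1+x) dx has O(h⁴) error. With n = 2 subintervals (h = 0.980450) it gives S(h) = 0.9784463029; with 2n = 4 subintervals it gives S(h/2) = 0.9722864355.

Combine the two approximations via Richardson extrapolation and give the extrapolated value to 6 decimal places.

0.971876

r = 4, so 2^r = 16.
16*0.9722864355 = 15.5565829680; subtract 0.9784463029 → 14.5781366651
Divide by 2^4 − 1 = 15.
Result: 0.9718757777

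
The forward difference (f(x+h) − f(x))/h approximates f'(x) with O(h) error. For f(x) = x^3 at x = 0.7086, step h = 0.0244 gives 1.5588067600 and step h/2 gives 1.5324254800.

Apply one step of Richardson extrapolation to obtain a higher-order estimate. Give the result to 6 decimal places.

1.506044

With r = 1 the leading error scales as h^1, so the weight is 2^1 = 2.
Numerator 2·A(h/2) − A(h) = 2·1.5324254800 − 1.5588067600 = 1.5060442000
1.5060442000 ÷ 1 = 1.5060442000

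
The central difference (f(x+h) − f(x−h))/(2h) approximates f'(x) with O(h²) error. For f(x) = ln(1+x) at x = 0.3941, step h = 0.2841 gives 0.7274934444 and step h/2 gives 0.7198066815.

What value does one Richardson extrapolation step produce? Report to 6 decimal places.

Error is O(h^2); halving h shrinks it by 2^2 = 4.
4×0.7198066815 = 2.8792267260; subtract 0.7274934444 → 2.1517332816
R = 2.1517332816/3 = 0.7172444272

0.717244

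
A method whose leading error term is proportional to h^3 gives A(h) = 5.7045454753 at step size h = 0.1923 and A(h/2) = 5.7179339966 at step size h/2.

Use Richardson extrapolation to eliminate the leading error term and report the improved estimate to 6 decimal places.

5.719847

Error is O(h^3); halving h shrinks it by 2^3 = 8.
Numerator 8·A(h/2) − A(h) = 8·5.7179339966 − 5.7045454753 = 40.0389264975
Denominator 8 − 1 = 7.
Result: 5.7198466425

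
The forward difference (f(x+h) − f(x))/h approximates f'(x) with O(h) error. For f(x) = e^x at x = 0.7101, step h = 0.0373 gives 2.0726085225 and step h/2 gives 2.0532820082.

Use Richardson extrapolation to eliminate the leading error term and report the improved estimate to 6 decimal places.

2.033955

r = 1, so 2^r = 2.
2·2.0532820082 = 4.1065640164; subtract 2.0726085225 → 2.0339554939
R = 2.0339554939/1 = 2.0339554939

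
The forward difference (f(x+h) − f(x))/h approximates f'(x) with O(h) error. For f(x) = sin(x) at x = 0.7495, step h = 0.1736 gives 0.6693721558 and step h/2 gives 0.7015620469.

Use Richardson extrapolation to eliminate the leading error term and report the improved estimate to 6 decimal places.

Order 1 gives 2^r = 2 and 2^r − 1 = 1.
2×0.7015620469 − 0.6693721558 = 0.7337519380
Denominator 2 − 1 = 1.
0.7337519380 ÷ 1 = 0.7337519380

0.733752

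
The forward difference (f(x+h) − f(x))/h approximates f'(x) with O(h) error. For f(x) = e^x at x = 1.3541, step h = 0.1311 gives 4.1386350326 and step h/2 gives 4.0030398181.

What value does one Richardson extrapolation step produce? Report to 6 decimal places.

3.867445

Order 1 gives 2^r = 2 and 2^r − 1 = 1.
Numerator 2×A(h/2) − A(h) = 2×4.0030398181 − 4.1386350326 = 3.8674446036
Divide by 2^1 − 1 = 1.
Extrapolated: 3.8674446036 / 1 = 3.8674446036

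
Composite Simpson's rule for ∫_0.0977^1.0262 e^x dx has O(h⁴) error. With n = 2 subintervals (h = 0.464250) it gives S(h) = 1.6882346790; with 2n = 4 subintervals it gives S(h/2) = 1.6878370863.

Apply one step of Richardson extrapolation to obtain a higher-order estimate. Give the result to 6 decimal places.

Leading term ∝ h^4; use weight 16 = 2^4.
2^4×A(h/2) = 27.0053933808; minus A(h) gives 25.3171587018.
(16×1.6878370863 − 1.6882346790)/(16 − 1) = 1.6878105801

1.687811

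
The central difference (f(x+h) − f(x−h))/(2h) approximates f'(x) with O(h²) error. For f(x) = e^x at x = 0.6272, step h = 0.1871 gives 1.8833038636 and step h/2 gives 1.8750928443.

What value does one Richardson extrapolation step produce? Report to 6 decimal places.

With r = 2 the leading error scales as h^2, so the weight is 2^2 = 4.
A(h/2) − A(h) = 1.8750928443 − 1.8833038636 = -0.0082110193
Divide by 2^2 − 1 = 3: (-0.0082110193)/3 = -0.0027370064
R = A(h/2) + (A(h/2) − A(h))/3 = 1.8750928443 − 0.0027370064 = 1.8723558379

1.872356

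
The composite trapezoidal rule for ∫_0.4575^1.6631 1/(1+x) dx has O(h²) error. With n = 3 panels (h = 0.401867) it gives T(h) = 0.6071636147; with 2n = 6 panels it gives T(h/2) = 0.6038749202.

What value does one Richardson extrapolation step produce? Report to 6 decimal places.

Error is O(h^2); halving h shrinks it by 2^2 = 4.
Top: 4(0.6038749202) − (0.6071636147) = 1.8083360661
Extrapolated: 1.8083360661 / 3 = 0.6027786887
Gap between inputs: 3.289e-03; correction applied: −0.0010962315.

0.602779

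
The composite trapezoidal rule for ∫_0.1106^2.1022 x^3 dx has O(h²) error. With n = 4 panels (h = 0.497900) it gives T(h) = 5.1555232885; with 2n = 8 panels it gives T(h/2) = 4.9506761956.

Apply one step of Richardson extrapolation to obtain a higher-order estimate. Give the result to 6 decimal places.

4.882394

r = 2: numerator weight 4, denominator 3.
4×4.9506761956 − 5.1555232885 = 14.6471814939
R = 14.6471814939/3 = 4.8823938313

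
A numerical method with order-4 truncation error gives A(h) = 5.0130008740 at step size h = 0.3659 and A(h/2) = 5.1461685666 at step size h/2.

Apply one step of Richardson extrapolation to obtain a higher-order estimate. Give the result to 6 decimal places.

5.155046

Leading term ∝ h^4; use weight 16 = 2^4.
Numerator 16·A(h/2) − A(h) = 16·5.1461685666 − 5.0130008740 = 77.3256961916
Denominator 16 − 1 = 15.
Extrapolated: 77.3256961916 / 15 = 5.1550464128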